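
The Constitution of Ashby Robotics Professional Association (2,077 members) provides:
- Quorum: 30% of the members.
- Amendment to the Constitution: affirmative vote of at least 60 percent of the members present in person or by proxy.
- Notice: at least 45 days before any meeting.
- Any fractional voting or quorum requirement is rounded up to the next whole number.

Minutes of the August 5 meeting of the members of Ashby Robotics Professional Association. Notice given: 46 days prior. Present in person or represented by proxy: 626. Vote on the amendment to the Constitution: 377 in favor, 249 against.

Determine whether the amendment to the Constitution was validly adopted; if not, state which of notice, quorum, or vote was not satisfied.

Valid — all requirements satisfied.

Notice: 46 days given; 45 required. Satisfied.
Quorum: 30% of 2,077 = 623.10, rounded up to 624; 626 present. Satisfied.
Vote: requires three-fifths of those present (626); 3/5 of 626 = 375.60, rounded up to 376, so 376 needed; 377 in favor. Satisfied.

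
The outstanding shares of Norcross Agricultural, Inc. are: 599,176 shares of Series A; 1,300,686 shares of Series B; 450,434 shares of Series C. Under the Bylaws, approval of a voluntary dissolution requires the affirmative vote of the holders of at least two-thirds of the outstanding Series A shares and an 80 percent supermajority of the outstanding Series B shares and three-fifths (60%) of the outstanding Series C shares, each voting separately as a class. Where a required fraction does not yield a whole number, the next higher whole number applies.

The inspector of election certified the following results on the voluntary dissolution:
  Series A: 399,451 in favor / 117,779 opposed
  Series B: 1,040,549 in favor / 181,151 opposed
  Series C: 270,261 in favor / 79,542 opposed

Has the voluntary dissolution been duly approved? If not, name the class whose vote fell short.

Series A: 2/3 of 599176 = 399450.67, rounded up to 399451; 399,451 required, 399,451 in favor — approved.
Series B: 4/5 of 1300686 = 1040548.80, rounded up to 1040549; 1,040,549 required, 1,040,549 in favor — approved.
Series C: 3/5 of 450434 = 270260.40, rounded up to 270261; 270,261 required, 270,261 in favor — approved.

Approved — every class gave the required vote.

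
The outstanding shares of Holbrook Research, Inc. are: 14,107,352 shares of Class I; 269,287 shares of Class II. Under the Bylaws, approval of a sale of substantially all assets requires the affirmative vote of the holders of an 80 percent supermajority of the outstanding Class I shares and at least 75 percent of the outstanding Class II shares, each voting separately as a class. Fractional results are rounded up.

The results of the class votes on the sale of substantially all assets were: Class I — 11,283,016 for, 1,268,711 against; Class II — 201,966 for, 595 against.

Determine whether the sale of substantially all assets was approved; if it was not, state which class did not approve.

Class I: 4/5 of 14107352 = 11285881.60, rounded up to 11285882; 11,285,882 required, 11,283,016 in favor — not approved.
Class II: 3/4 of 269287 = 201965.25, rounded up to 201966; 201,966 required, 201,966 in favor — approved.

Not approved — the Class I shares did not give the required vote.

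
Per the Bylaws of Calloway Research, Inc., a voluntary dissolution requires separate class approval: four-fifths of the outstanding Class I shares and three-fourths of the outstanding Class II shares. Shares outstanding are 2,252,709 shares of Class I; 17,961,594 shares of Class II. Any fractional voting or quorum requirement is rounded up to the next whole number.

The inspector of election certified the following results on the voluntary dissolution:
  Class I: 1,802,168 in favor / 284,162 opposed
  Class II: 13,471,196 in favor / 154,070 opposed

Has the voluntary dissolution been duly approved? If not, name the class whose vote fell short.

Approved — every class gave the required vote.

Class I: 4/5 of 2252709 = 1802167.20, rounded up to 1802168; 1,802,168 required, 1,802,168 in favor — approved.
Class II: 3/4 of 17961594 = 13471195.50, rounded up to 13471196; 13,471,196 required, 13,471,196 in favor — approved.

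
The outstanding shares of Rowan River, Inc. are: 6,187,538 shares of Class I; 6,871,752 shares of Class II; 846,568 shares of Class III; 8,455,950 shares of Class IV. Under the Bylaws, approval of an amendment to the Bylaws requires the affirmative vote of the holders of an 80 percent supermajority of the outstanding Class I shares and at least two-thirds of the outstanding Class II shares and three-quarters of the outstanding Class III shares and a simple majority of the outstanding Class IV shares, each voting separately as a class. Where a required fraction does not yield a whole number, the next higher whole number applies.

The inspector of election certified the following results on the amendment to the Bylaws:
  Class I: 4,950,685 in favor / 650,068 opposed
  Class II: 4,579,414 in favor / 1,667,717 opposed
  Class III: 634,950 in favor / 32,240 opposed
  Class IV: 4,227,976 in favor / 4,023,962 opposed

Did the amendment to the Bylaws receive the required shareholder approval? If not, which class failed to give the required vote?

Class I: 4/5 of 6187538 = 4950030.40, rounded up to 4950031; 4,950,031 required, 4,950,685 in favor — approved.
Class II: 2/3 of 6871752 = 4581168; 4,581,168 required, 4,579,414 in favor — not approved.
Class III: 3/4 of 846568 = 634926; 634,926 required, 634,950 in favor — approved.
Class IV: a majority of 8455950 is 4227976; 4,227,976 required, 4,227,976 in favor — approved.

Not approved — the Class II shares did not give the required vote.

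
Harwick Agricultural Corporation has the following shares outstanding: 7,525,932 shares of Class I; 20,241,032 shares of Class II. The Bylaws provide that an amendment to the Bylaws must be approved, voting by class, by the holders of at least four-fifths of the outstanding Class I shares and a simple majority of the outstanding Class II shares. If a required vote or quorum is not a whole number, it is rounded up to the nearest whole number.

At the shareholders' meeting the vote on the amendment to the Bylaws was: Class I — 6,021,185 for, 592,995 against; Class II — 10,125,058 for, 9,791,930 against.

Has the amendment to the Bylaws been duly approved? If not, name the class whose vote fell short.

Approved — every class gave the required vote.

Class I: 4/5 of 7525932 = 6020745.60, rounded up to 6020746; 6,020,746 required, 6,021,185 in favor — approved.
Class II: a majority of 20241032 is 10120517; 10,120,517 required, 10,125,058 in favor — approved.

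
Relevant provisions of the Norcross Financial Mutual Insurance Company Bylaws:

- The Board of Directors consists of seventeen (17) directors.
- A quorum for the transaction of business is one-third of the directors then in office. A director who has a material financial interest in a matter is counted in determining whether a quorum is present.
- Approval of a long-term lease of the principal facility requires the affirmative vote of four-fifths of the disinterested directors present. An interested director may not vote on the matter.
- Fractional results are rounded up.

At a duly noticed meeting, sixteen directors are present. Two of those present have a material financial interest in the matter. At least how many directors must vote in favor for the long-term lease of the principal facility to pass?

The long-term lease of the principal facility requires four-fifths of the disinterested directors present (16 − 2 = 14).
4/5 of 14 = 11.20, rounded up to 12.

12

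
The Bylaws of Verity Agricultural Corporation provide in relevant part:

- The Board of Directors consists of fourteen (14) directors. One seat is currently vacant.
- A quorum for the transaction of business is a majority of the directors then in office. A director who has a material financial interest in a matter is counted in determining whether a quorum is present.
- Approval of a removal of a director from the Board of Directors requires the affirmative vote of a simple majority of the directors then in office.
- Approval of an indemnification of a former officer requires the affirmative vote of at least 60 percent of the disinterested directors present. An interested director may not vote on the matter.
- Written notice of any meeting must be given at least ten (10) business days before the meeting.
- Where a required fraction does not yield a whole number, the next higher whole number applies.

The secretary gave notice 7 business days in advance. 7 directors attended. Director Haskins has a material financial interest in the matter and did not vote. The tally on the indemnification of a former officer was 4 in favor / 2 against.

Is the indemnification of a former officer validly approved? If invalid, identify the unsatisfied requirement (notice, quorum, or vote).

Notice: 7 business days given; 10 required (7 < 10). Not satisfied.
Quorum: 7 present (interested directors count toward quorum); quorum is 7. Satisfied.
Vote: the indemnification of a former officer requires three-fifths of the disinterested directors present (7 − 1 = 6). 3/5 of 6 = 3.60, rounded up to 4, so 4 affirmative votes are needed; 4 voted in favor. Satisfied.

Invalid — notice requirement not satisfied.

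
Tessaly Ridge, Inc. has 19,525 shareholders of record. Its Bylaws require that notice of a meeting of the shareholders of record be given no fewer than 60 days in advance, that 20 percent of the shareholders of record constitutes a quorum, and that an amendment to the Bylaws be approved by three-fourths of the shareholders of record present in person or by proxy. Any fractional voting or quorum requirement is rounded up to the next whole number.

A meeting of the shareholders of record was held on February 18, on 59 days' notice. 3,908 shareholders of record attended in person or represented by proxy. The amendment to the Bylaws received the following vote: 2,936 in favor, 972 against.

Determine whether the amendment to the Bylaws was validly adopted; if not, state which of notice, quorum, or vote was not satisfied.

Notice: 59 days given; 60 required. Not satisfied.
Quorum: 20% of 19,525 = 3,905; 3,908 present. Satisfied.
Vote: requires three-fourths of those present (3,908); 3/4 of 3908 = 2931, so 2,931 needed; 2,936 in favor. Satisfied.

Invalid — notice requirement not satisfied.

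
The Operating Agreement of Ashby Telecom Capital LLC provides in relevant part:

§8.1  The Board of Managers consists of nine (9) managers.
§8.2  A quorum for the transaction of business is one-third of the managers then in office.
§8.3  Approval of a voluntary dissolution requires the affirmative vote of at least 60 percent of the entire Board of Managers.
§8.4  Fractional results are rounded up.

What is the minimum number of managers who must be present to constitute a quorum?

3

1/3 of 9 = 3.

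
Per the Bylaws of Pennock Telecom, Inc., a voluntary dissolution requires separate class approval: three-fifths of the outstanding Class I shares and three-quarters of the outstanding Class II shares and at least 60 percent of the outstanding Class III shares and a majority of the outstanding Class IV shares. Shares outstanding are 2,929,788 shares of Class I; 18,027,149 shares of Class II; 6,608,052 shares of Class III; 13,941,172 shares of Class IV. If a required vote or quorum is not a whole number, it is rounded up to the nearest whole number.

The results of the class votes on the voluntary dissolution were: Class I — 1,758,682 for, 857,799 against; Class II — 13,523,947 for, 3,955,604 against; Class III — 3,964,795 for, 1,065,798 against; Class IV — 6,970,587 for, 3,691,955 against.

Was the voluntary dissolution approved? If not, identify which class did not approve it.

Not approved — the Class III shares did not give the required vote.

Class I: 3/5 of 2929788 = 1757872.80, rounded up to 1757873; 1,757,873 required, 1,758,682 in favor — approved.
Class II: 3/4 of 18027149 = 13520361.75, rounded up to 13520362; 13,520,362 required, 13,523,947 in favor — approved.
Class III: 3/5 of 6608052 = 3964831.20, rounded up to 3964832; 3,964,832 required, 3,964,795 in favor — not approved.
Class IV: a majority of 13941172 is 6970587; 6,970,587 required, 6,970,587 in favor — approved.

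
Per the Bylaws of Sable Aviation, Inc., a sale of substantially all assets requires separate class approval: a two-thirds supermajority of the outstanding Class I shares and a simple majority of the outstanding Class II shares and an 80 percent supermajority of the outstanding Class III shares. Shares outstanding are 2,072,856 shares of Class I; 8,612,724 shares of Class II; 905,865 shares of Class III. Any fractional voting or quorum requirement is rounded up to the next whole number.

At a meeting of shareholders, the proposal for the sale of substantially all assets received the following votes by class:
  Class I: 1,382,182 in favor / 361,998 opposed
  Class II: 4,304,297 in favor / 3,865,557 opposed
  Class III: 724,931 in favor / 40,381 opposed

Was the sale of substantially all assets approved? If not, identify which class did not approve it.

Not approved — the Class II shares did not give the required vote.

Class I: 2/3 of 2072856 = 1381904; 1,381,904 required, 1,382,182 in favor — approved.
Class II: a majority of 8612724 is 4306363; 4,306,363 required, 4,304,297 in favor — not approved.
Class III: 4/5 of 905865 = 724692; 724,692 required, 724,931 in favor — approved.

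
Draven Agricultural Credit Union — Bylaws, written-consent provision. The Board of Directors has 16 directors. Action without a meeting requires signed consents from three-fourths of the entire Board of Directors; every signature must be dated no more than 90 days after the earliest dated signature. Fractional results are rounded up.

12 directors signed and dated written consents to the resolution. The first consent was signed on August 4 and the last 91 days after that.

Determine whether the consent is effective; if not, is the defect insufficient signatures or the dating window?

Signatures required: three-fourths of 16 — 3/4 of 16 = 12, so 12 needed; 12 signed. Sufficient.
Dating window: the latest signature is 91 days after the earliest; the limit is 90 days. Outside the window.

Not effective — dating-window requirement not satisfied.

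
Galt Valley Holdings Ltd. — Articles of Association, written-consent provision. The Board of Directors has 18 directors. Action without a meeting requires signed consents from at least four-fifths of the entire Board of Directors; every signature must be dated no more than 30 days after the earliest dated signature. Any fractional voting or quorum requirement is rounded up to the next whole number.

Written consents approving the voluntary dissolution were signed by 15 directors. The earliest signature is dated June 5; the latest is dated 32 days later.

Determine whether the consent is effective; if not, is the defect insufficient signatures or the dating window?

Signatures required: at least four-fifths of 18 — 4/5 of 18 = 14.40, rounded up to 15, so 15 needed; 15 signed. Sufficient.
Dating window: the latest signature is 32 days after the earliest; the limit is 30 days. Outside the window.

Not effective — dating-window requirement not satisfied.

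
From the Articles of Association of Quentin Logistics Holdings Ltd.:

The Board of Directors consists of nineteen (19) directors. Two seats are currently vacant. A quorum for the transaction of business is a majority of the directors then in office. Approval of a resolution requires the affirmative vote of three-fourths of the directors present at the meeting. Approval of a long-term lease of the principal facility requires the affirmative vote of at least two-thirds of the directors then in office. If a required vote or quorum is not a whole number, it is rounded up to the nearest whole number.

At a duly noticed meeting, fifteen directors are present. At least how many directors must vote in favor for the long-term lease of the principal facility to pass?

12

The long-term lease of the principal facility requires two-thirds of the directors then in office (17).
2/3 of 17 = 11.33, rounded up to 12.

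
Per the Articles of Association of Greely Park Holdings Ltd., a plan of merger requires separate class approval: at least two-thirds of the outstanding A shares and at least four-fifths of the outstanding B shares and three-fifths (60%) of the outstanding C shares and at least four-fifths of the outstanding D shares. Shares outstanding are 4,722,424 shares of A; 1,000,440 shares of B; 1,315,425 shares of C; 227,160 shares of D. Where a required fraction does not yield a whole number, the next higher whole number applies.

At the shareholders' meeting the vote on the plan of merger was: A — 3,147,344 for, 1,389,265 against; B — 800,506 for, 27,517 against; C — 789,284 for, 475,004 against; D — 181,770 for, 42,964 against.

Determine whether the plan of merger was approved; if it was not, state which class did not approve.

A: 2/3 of 4722424 = 3148282.67, rounded up to 3148283; 3,148,283 required, 3,147,344 in favor — not approved.
B: 4/5 of 1000440 = 800352; 800,352 required, 800,506 in favor — approved.
C: 3/5 of 1315425 = 789255; 789,255 required, 789,284 in favor — approved.
D: 4/5 of 227160 = 181728; 181,728 required, 181,770 in favor — approved.

Not approved — the A shares did not give the required vote.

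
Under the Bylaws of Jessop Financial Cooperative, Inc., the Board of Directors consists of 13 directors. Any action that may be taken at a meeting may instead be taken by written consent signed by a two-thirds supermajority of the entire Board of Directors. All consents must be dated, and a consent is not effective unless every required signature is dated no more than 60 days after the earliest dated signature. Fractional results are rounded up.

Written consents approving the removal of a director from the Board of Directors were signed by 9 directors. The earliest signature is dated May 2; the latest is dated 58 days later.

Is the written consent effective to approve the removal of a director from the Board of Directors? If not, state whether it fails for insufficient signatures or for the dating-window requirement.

Signatures required: a two-thirds supermajority of 13 — 2/3 of 13 = 8.67, rounded up to 9, so 9 needed; 9 signed. Sufficient.
Dating window: the latest signature is 58 days after the earliest; the limit is 60 days. Within the window.

Effective — both the signature and dating-window requirements are satisfied.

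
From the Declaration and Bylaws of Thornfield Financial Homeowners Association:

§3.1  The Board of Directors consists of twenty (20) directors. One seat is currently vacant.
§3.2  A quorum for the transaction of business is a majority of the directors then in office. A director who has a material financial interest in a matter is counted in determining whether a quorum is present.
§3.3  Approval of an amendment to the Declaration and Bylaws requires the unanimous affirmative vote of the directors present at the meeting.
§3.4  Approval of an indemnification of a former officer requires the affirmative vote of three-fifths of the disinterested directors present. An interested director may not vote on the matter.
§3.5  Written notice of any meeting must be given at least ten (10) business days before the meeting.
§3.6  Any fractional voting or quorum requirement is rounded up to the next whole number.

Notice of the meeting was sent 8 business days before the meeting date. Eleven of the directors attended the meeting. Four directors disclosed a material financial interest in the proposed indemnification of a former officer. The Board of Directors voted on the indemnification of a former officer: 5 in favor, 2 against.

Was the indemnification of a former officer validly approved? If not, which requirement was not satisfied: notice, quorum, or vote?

Notice: 8 business days given; 10 required (8 < 10). Not satisfied.
Quorum: 11 present (interested directors count toward quorum); quorum is 10. Satisfied.
Vote: the indemnification of a former officer requires three-fifths of the disinterested directors present (11 − 4 = 7). 3/5 of 7 = 4.20, rounded up to 5, so 5 affirmative votes are needed; 5 voted in favor. Satisfied.

Invalid — notice requirement not satisfied.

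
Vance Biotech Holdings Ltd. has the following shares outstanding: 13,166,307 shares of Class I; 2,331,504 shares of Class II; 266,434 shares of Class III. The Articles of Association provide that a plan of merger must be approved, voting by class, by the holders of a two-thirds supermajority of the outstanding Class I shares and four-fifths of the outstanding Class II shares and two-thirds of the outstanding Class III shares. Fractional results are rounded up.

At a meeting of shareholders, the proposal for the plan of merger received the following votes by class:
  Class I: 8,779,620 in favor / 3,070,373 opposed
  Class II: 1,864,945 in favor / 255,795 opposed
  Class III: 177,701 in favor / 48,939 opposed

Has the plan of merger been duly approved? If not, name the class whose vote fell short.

Not approved — the Class II shares did not give the required vote.

Class I: 2/3 of 13166307 = 8777538; 8,777,538 required, 8,779,620 in favor — approved.
Class II: 4/5 of 2331504 = 1865203.20, rounded up to 1865204; 1,865,204 required, 1,864,945 in favor — not approved.
Class III: 2/3 of 266434 = 177622.67, rounded up to 177623; 177,623 required, 177,701 in favor — approved.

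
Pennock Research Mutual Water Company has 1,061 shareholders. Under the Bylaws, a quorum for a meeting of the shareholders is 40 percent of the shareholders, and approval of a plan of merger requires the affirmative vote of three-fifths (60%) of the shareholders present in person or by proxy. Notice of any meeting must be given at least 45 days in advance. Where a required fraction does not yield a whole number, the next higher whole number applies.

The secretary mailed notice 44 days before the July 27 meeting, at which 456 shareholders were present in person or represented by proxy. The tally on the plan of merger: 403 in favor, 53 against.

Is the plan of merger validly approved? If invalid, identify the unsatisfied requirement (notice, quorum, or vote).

Notice: 44 days given; 45 required. Not satisfied.
Quorum: 40% of 1,061 = 424.40, rounded up to 425; 456 present. Satisfied.
Vote: requires three-fifths of those present (456); 3/5 of 456 = 273.60, rounded up to 274, so 274 needed; 403 in favor. Satisfied.

Invalid — notice requirement not satisfied.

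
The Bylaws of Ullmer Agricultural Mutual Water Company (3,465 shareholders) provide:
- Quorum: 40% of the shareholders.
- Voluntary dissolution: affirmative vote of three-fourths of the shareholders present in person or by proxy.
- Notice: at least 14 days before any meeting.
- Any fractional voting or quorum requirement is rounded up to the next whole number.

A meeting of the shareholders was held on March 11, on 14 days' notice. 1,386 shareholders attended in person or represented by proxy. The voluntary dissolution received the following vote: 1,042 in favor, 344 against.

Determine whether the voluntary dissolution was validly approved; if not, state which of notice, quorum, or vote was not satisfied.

Valid — all requirements satisfied.

Notice: 14 days given; 14 required. Satisfied.
Quorum: 40% of 3,465 = 1,386; 1,386 present. Satisfied.
Vote: requires three-fourths of those present (1,386); 3/4 of 1386 = 1039.50, rounded up to 1040, so 1,040 needed; 1,042 in favor. Satisfied.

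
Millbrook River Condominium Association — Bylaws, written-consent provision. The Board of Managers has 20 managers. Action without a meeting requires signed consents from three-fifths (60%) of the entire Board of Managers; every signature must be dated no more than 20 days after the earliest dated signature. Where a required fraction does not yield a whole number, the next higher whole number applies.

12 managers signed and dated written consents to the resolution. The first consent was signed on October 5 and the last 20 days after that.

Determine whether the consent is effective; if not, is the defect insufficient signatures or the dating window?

Signatures required: three-fifths (60%) of 20 — 3/5 of 20 = 12, so 12 needed; 12 signed. Sufficient.
Dating window: the latest signature is 20 days after the earliest; the limit is 20 days. Within the window.

Effective — both the signature and dating-window requirements are satisfied.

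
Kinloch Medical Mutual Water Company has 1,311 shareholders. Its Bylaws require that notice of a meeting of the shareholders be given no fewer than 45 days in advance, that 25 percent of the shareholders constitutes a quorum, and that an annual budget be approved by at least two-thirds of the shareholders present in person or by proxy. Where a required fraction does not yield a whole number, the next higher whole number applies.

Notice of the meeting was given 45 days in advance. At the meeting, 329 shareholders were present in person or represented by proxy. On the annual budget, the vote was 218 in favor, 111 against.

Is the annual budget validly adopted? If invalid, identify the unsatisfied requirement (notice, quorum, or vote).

Notice: 45 days given; 45 required. Satisfied.
Quorum: 25% of 1,311 = 327.75, rounded up to 328; 329 present. Satisfied.
Vote: requires two-thirds of those present (329); 2/3 of 329 = 219.33, rounded up to 220, so 220 needed; 218 in favor. Not satisfied.

Invalid — vote requirement not satisfied.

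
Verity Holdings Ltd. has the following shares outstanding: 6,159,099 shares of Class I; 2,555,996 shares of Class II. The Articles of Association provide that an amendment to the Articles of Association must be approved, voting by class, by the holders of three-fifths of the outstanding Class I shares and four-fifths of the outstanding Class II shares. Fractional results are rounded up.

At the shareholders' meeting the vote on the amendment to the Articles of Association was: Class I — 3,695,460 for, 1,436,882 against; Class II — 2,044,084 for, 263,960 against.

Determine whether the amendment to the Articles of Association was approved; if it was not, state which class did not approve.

Not approved — the Class II shares did not give the required vote.

Class I: 3/5 of 6159099 = 3695459.40, rounded up to 3695460; 3,695,460 required, 3,695,460 in favor — approved.
Class II: 4/5 of 2555996 = 2044796.80, rounded up to 2044797; 2,044,797 required, 2,044,084 in favor — not approved.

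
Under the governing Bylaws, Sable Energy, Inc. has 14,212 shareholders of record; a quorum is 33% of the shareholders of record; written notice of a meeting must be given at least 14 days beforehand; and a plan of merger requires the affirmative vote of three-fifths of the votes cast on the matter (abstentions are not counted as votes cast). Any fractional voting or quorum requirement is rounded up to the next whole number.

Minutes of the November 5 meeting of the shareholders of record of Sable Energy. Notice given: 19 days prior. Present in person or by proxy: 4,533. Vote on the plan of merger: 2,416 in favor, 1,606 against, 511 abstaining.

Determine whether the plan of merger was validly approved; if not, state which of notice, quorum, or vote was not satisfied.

Invalid — quorum requirement not satisfied.

Notice: 19 days given; 14 required. Satisfied.
Quorum: 33% of 14,212 = 4,689.96, rounded up to 4,690; 4,533 present. Not satisfied.
Vote: requires three-fifths of the votes cast (4,533 − 511 abstaining = 4,022); 3/5 of 4022 = 2413.20, rounded up to 2414, so 2,414 needed; 2,416 in favor. Satisfied.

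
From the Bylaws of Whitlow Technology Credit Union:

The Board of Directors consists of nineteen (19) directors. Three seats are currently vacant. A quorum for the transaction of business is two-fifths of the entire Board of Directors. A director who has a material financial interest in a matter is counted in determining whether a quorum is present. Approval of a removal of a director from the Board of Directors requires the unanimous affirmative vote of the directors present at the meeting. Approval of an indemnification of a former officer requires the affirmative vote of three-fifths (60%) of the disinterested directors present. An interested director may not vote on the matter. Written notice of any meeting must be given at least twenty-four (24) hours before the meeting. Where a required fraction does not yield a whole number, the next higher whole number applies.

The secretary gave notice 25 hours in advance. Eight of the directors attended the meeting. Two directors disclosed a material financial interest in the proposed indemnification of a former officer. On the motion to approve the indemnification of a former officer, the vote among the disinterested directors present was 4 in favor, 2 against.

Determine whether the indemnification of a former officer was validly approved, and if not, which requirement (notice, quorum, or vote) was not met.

Valid — all requirements satisfied.

Notice: 25 hours given; 24 required (25 ≥ 24). Satisfied.
Quorum: 8 present (interested directors count toward quorum); quorum is 8. Satisfied.
Vote: the indemnification of a former officer requires three-fifths of the disinterested directors present (8 − 2 = 6). 3/5 of 6 = 3.60, rounded up to 4, so 4 affirmative votes are needed; 4 voted in favor. Satisfied.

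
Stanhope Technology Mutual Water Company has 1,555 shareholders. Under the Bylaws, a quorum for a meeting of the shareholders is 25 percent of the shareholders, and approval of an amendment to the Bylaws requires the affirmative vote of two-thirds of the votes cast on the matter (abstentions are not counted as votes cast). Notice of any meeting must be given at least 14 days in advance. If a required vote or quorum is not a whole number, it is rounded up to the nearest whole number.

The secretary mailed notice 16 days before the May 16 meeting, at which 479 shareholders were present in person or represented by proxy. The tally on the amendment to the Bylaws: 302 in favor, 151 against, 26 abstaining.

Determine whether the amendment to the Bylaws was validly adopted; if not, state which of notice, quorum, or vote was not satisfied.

Valid — all requirements satisfied.

Notice: 16 days given; 14 required. Satisfied.
Quorum: 25% of 1,555 = 388.75, rounded up to 389; 479 present. Satisfied.
Vote: requires two-thirds of the votes cast (479 − 26 abstaining = 453); 2/3 of 453 = 302, so 302 needed; 302 in favor. Satisfied.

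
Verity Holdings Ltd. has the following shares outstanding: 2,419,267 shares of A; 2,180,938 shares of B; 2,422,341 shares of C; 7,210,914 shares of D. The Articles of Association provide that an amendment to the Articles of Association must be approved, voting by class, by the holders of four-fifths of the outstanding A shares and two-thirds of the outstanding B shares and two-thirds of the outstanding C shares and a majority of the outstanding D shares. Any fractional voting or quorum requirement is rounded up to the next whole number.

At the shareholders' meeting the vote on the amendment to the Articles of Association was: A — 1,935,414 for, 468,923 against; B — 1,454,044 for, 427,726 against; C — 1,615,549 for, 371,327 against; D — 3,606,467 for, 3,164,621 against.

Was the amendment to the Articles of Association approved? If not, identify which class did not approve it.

Approved — every class gave the required vote.

A: 4/5 of 2419267 = 1935413.60, rounded up to 1935414; 1,935,414 required, 1,935,414 in favor — approved.
B: 2/3 of 2180938 = 1453958.67, rounded up to 1453959; 1,453,959 required, 1,454,044 in favor — approved.
C: 2/3 of 2422341 = 1614894; 1,614,894 required, 1,615,549 in favor — approved.
D: a majority of 7210914 is 3605458; 3,605,458 required, 3,606,467 in favor — approved.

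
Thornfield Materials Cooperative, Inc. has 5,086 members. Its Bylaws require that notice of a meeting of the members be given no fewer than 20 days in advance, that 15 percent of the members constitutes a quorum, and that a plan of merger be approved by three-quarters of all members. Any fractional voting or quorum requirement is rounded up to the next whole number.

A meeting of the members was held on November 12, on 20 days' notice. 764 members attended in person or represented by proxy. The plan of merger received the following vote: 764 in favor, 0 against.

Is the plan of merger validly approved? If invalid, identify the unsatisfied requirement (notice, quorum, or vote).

Notice: 20 days given; 20 required. Satisfied.
Quorum: 15% of 5,086 = 762.90, rounded up to 763; 764 present. Satisfied.
Vote: requires three-fourths of all members (5,086); 3/4 of 5086 = 3814.50, rounded up to 3815, so 3,815 needed; 764 in favor. Not satisfied.

Invalid — vote requirement not satisfied.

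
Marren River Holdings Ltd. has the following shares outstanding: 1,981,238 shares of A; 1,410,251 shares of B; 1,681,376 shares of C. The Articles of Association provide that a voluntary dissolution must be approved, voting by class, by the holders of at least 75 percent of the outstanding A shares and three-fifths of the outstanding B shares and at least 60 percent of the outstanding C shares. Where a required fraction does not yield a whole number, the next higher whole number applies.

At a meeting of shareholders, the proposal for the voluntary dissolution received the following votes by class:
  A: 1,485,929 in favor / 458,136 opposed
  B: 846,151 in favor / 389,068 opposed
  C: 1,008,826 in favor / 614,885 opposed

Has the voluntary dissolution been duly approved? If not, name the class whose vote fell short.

A: 3/4 of 1981238 = 1485928.50, rounded up to 1485929; 1,485,929 required, 1,485,929 in favor — approved.
B: 3/5 of 1410251 = 846150.60, rounded up to 846151; 846,151 required, 846,151 in favor — approved.
C: 3/5 of 1681376 = 1008825.60, rounded up to 1008826; 1,008,826 required, 1,008,826 in favor — approved.

Approved — every class gave the required vote.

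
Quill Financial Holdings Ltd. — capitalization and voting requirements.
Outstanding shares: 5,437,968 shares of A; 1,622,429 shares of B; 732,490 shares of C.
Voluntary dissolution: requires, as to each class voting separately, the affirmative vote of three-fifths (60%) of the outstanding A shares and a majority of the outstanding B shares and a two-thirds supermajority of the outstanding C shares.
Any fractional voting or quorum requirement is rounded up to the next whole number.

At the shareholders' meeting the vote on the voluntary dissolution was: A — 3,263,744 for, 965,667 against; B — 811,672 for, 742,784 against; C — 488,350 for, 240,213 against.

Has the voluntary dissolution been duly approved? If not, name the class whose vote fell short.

A: 3/5 of 5437968 = 3262780.80, rounded up to 3262781; 3,262,781 required, 3,263,744 in favor — approved.
B: a majority of 1622429 is 811215; 811,215 required, 811,672 in favor — approved.
C: 2/3 of 732490 = 488326.67, rounded up to 488327; 488,327 required, 488,350 in favor — approved.

Approved — every class gave the required vote.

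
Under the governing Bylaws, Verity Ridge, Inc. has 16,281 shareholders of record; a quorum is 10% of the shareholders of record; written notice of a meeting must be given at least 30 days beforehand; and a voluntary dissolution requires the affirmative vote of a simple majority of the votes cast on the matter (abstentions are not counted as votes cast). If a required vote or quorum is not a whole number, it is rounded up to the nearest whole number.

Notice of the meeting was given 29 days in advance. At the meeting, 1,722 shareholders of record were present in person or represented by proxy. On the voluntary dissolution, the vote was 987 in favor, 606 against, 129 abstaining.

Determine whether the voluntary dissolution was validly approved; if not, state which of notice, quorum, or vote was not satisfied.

Invalid — notice requirement not satisfied.

Notice: 29 days given; 30 required. Not satisfied.
Quorum: 10% of 16,281 = 1,628.10, rounded up to 1,629; 1,722 present. Satisfied.
Vote: requires a majority of the votes cast (1,722 − 129 abstaining = 1,593); a majority of 1593 is 797, so 797 needed; 987 in favor. Satisfied.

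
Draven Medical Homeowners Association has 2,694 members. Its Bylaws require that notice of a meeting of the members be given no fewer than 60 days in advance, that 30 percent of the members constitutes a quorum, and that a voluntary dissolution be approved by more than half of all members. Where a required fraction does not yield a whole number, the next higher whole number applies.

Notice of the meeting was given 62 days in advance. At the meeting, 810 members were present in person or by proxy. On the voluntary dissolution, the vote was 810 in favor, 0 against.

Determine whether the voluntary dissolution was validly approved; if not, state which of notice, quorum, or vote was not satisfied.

Notice: 62 days given; 60 required. Satisfied.
Quorum: 30% of 2,694 = 808.20, rounded up to 809; 810 present. Satisfied.
Vote: requires a majority of all members (2,694); a majority of 2694 is 1348, so 1,348 needed; 810 in favor. Not satisfied.

Invalid — vote requirement not satisfied.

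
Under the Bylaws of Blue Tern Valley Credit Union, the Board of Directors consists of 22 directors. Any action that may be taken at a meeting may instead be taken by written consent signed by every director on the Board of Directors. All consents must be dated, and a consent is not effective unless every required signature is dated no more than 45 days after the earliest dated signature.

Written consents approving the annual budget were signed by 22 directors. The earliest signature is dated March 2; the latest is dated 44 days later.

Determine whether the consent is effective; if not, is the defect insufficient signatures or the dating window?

Effective — both the signature and dating-window requirements are satisfied.

Signatures required: the unanimous vote of 22 — unanimous means all 22, so 22 needed; 22 signed. Sufficient.
Dating window: the latest signature is 44 days after the earliest; the limit is 45 days. Within the window.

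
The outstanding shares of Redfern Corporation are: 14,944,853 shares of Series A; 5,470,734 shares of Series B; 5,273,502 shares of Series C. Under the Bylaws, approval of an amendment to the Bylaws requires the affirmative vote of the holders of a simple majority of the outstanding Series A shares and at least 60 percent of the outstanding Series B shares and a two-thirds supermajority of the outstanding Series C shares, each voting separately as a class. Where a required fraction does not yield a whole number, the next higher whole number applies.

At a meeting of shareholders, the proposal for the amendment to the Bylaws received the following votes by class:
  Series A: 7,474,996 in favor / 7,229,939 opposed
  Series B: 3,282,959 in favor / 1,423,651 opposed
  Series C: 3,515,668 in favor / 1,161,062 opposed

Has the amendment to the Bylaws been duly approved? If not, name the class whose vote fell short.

Series A: a majority of 14944853 is 7472427; 7,472,427 required, 7,474,996 in favor — approved.
Series B: 3/5 of 5470734 = 3282440.40, rounded up to 3282441; 3,282,441 required, 3,282,959 in favor — approved.
Series C: 2/3 of 5273502 = 3515668; 3,515,668 required, 3,515,668 in favor — approved.

Approved — every class gave the required vote.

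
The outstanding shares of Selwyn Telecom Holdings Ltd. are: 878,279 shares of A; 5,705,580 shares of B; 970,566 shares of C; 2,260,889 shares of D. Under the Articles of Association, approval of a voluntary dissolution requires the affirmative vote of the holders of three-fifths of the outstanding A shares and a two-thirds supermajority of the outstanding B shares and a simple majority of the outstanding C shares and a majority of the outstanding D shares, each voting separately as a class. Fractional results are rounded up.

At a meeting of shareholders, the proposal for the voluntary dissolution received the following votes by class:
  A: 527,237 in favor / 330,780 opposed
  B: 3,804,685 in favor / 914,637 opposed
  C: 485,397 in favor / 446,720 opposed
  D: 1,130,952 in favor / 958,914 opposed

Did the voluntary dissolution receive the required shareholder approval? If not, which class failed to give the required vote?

A: 3/5 of 878279 = 526967.40, rounded up to 526968; 526,968 required, 527,237 in favor — approved.
B: 2/3 of 5705580 = 3803720; 3,803,720 required, 3,804,685 in favor — approved.
C: a majority of 970566 is 485284; 485,284 required, 485,397 in favor — approved.
D: a majority of 2260889 is 1130445; 1,130,445 required, 1,130,952 in favor — approved.

Approved — every class gave the required vote.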